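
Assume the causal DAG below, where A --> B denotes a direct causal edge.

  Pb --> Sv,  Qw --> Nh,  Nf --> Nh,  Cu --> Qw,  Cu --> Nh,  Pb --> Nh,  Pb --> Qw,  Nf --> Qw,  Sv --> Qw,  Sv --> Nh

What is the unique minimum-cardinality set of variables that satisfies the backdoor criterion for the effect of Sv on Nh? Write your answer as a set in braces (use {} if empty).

{Pb}

Variables eligible for adjustment (non-descendants of Sv, excluding Sv and Nh): {Cu, Nf, Pb}.
Backdoor paths from Sv to Nh:
  P1: Sv <- Pb -> Qw <- Cu -> Nh
  P2: Sv <- Pb -> Qw <- Nf -> Nh
  P3: Sv <- Pb -> Qw -> Nh
  P4: Sv <- Pb -> Nh
The empty set is not sufficient: P3 (Sv <- Pb -> Qw -> Nh) has no collider blocking it and no conditioned non-collider, so it is open.
Try {Pb}:
  P1: blocked at fork node Pb ∈ conditioning set.
  P2: blocked at fork node Pb ∈ conditioning set.
  P3: blocked at fork node Pb ∈ conditioning set.
  P4: blocked at fork node Pb ∈ conditioning set.
{Pb} contains no descendant of Sv and blocks every backdoor path.
No other singleton works — e.g. {Cu} leaves P3 open — so {Pb} is the unique smallest valid adjustment set.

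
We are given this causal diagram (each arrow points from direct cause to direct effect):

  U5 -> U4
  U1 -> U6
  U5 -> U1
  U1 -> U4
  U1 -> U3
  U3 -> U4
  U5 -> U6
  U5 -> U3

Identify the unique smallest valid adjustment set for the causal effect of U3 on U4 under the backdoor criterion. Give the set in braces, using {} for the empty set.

{U1, U5}

Variables eligible for adjustment (non-descendants of U3, excluding U3 and U4): {U1, U5, U6}.
Backdoor paths from U3 to U4:
  P1: U3 <- U5 -> U1 -> U4
  P2: U3 <- U5 -> U6 <- U1 -> U4
  P3: U3 <- U5 -> U4
  P4: U3 <- U1 <- U5 -> U4
  P5: U3 <- U1 -> U6 <- U5 -> U4
  P6: U3 <- U1 -> U4
The empty set is not sufficient: P1 (U3 <- U5 -> U1 -> U4) has no collider blocking it and no conditioned non-collider, so it is open.
Try {U1, U5}:
  P1: blocked at fork node U5 ∈ conditioning set.
  P2: blocked at fork node U5 ∈ conditioning set.
  P3: blocked at fork node U5 ∈ conditioning set.
  P4: blocked at chain node U1 ∈ conditioning set.
  P5: blocked at fork node U1 ∈ conditioning set.
  P6: blocked at fork node U1 ∈ conditioning set.
{U1, U5} contains no descendant of U3 and blocks every backdoor path.
Every element of {U1, U5} is needed (dropping U1 leaves P6 open; dropping U5 leaves P3 open), so no proper subset is valid.
Among all size-2 subsets of the eligible variables, only {U1, U5} blocks every backdoor path, so it is the unique smallest valid adjustment set.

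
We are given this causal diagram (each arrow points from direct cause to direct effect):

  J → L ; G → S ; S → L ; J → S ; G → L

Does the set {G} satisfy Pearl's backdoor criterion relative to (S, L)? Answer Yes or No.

No

Backdoor paths from S to L (paths whose first edge points into S):
  P1: S <- J -> L
  P2: S <- G -> L
Condition 1 (no descendant of S in the set): holds — descendants of S are {L}; none are in {G}.
Condition 2 (every backdoor path blocked by {G}):
  P1: open — no interior node is in the conditioning set.
  P2: blocked at fork node G ∈ conditioning set.
{G} does not satisfy the backdoor criterion.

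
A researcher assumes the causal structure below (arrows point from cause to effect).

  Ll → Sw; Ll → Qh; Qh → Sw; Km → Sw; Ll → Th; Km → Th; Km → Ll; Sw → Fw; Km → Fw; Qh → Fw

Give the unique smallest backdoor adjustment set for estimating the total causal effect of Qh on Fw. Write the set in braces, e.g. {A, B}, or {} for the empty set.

{Ll}

Variables eligible for adjustment (non-descendants of Qh, excluding Qh and Fw): {Km, Ll, Th}.
Backdoor paths from Qh to Fw:
  P1: Qh <- Ll <- Km -> Sw -> Fw
  P2: Qh <- Ll <- Km -> Fw
  P3: Qh <- Ll -> Th <- Km -> Sw -> Fw
  P4: Qh <- Ll -> Th <- Km -> Fw
  P5: Qh <- Ll -> Sw <- Km -> Fw
  P6: Qh <- Ll -> Sw -> Fw
The empty set is not sufficient: P1 (Qh <- Ll <- Km -> Sw -> Fw) has no collider blocking it and no conditioned non-collider, so it is open.
Try {Ll}:
  P1: blocked at chain node Ll ∈ conditioning set.
  P2: blocked at chain node Ll ∈ conditioning set.
  P3: blocked at fork node Ll ∈ conditioning set.
  P4: blocked at fork node Ll ∈ conditioning set.
  P5: blocked at fork node Ll ∈ conditioning set.
  P6: blocked at fork node Ll ∈ conditioning set.
{Ll} contains no descendant of Qh and blocks every backdoor path.
No other singleton works — e.g. {Km} leaves P6 open — so {Ll} is the unique smallest valid adjustment set.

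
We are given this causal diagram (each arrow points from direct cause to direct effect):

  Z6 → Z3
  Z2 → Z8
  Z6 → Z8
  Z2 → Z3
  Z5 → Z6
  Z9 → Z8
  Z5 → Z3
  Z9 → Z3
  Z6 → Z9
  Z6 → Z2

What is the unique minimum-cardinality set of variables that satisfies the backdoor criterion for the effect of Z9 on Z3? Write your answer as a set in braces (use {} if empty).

{Z6}

Variables eligible for adjustment (non-descendants of Z9, excluding Z9 and Z3): {Z2, Z5, Z6}.
Backdoor paths from Z9 to Z3:
  P1: Z9 <- Z6 <- Z5 -> Z3
  P2: Z9 <- Z6 -> Z2 -> Z3
  P3: Z9 <- Z6 -> Z3
  P4: Z9 <- Z6 -> Z8 <- Z2 -> Z3
The empty set is not sufficient: P1 (Z9 <- Z6 <- Z5 -> Z3) has no collider blocking it and no conditioned non-collider, so it is open.
Try {Z6}:
  P1: blocked at chain node Z6 ∈ conditioning set.
  P2: blocked at fork node Z6 ∈ conditioning set.
  P3: blocked at fork node Z6 ∈ conditioning set.
  P4: blocked at fork node Z6 ∈ conditioning set.
{Z6} contains no descendant of Z9 and blocks every backdoor path.
No other singleton works — e.g. {Z5} leaves P2 open — so {Z6} is the unique smallest valid adjustment set.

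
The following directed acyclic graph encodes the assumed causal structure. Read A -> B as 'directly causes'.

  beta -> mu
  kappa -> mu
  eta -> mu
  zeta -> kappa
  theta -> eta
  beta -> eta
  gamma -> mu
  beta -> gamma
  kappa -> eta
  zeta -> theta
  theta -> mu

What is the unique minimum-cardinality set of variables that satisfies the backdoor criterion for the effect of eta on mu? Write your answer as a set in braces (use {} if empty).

{beta, kappa, theta}

Variables eligible for adjustment (non-descendants of eta, excluding eta and mu): {beta, gamma, kappa, theta, zeta}.
Backdoor paths from eta to mu:
  P1: eta <- kappa <- zeta -> theta -> mu
  P2: eta <- kappa -> mu
  P3: eta <- beta -> gamma -> mu
  P4: eta <- beta -> mu
  P5: eta <- theta <- zeta -> kappa -> mu
  P6: eta <- theta -> mu
The empty set is not sufficient: P1 (eta <- kappa <- zeta -> theta -> mu) has no collider blocking it and no conditioned non-collider, so it is open.
Try {beta, kappa, theta}:
  P1: blocked at chain node kappa ∈ conditioning set.
  P2: blocked at fork node kappa ∈ conditioning set.
  P3: blocked at fork node beta ∈ conditioning set.
  P4: blocked at fork node beta ∈ conditioning set.
  P5: blocked at chain node theta ∈ conditioning set.
  P6: blocked at fork node theta ∈ conditioning set.
{beta, kappa, theta} contains no descendant of eta and blocks every backdoor path.
Every element of {beta, kappa, theta} is needed (dropping beta leaves P3 open; dropping kappa leaves P2 open; dropping theta leaves P6 open), so no proper subset is valid.
Among all size-3 subsets of the eligible variables, only {beta, kappa, theta} blocks every backdoor path, so it is the unique smallest valid adjustment set.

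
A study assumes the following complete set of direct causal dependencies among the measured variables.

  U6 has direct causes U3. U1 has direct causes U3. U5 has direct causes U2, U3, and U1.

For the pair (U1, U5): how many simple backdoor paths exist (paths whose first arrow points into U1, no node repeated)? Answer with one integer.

A backdoor path from U1 to U5 is any simple undirected path whose first edge points into U1 (i.e. leaves U1 via a parent).
Parents of U1: {U3}.
Enumerating:
  P1: U1 <- U3 -> U5
That exhausts the simple backdoor paths. Count: 1.

1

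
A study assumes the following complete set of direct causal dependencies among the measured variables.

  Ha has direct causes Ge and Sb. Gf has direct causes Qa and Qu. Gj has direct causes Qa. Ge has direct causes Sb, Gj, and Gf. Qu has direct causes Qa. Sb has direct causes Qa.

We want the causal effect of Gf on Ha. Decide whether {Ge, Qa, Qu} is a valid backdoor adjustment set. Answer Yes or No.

No

Backdoor paths from Gf to Ha (paths whose first edge points into Gf):
  P1: Gf <- Qa -> Gj -> Ge <- Sb -> Ha
  P2: Gf <- Qa -> Gj -> Ge -> Ha
  P3: Gf <- Qa -> Sb -> Ge -> Ha
  P4: Gf <- Qa -> Sb -> Ha
  P5: Gf <- Qu <- Qa -> Gj -> Ge <- Sb -> Ha
  P6: Gf <- Qu <- Qa -> Gj -> Ge -> Ha
  P7: Gf <- Qu <- Qa -> Sb -> Ge -> Ha
  P8: Gf <- Qu <- Qa -> Sb -> Ha
Condition 1 (no descendant of Gf in the set): FAILS — Ge is a descendant of Gf.
Condition 2 (every backdoor path blocked by {Ge, Qa, Qu}):
  P1: blocked at fork node Qa ∈ conditioning set.
  P2: blocked at fork node Qa ∈ conditioning set.
  P3: blocked at fork node Qa ∈ conditioning set.
  P4: blocked at fork node Qa ∈ conditioning set.
  P5: blocked at chain node Qu ∈ conditioning set.
  P6: blocked at chain node Qu ∈ conditioning set.
  P7: blocked at chain node Qu ∈ conditioning set.
  P8: blocked at chain node Qu ∈ conditioning set.
{Ge, Qa, Qu} does not satisfy the backdoor criterion.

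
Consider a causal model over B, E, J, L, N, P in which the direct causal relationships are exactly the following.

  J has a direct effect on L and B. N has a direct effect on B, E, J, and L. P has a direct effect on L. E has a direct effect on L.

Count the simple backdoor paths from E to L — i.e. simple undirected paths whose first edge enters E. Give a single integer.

3

A backdoor path from E to L is any simple undirected path whose first edge points into E (i.e. leaves E via a parent).
Parents of E: {N}.
Enumerating:
  P1: E <- N -> J -> L
  P2: E <- N -> B <- J -> L
  P3: E <- N -> L
That exhausts the simple backdoor paths. Count: 3.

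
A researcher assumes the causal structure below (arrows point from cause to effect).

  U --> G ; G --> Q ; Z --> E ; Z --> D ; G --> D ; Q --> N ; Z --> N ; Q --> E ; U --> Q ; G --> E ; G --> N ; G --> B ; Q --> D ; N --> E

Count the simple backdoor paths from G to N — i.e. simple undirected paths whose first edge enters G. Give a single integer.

5

A backdoor path from G to N is any simple undirected path whose first edge points into G (i.e. leaves G via a parent).
Parents of G: {U}.
Enumerating:
  P1: G <- U -> Q -> N
  P2: G <- U -> Q -> D <- Z -> N
  P3: G <- U -> Q -> D <- Z -> E <- N
  P4: G <- U -> Q -> E <- Z -> N
  P5: G <- U -> Q -> E <- N
That exhausts the simple backdoor paths. Count: 5.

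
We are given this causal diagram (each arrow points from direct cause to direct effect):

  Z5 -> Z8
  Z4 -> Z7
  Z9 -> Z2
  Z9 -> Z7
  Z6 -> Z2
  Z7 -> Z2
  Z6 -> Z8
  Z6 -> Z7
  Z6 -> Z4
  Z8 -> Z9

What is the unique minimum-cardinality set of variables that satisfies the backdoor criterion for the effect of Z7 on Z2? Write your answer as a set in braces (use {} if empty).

Variables eligible for adjustment (non-descendants of Z7, excluding Z7 and Z2): {Z4, Z5, Z6, Z8, Z9}.
Backdoor paths from Z7 to Z2:
  P1: Z7 <- Z6 -> Z8 -> Z9 -> Z2
  P2: Z7 <- Z6 -> Z2
  P3: Z7 <- Z4 <- Z6 -> Z8 -> Z9 -> Z2
  P4: Z7 <- Z4 <- Z6 -> Z2
  P5: Z7 <- Z9 <- Z8 <- Z6 -> Z2
  P6: Z7 <- Z9 -> Z2
The empty set is not sufficient: P1 (Z7 <- Z6 -> Z8 -> Z9 -> Z2) has no collider blocking it and no conditioned non-collider, so it is open.
Try {Z6, Z9}:
  P1: blocked at fork node Z6 ∈ conditioning set.
  P2: blocked at fork node Z6 ∈ conditioning set.
  P3: blocked at fork node Z6 ∈ conditioning set.
  P4: blocked at fork node Z6 ∈ conditioning set.
  P5: blocked at chain node Z9 ∈ conditioning set.
  P6: blocked at fork node Z9 ∈ conditioning set.
{Z6, Z9} contains no descendant of Z7 and blocks every backdoor path.
Every element of {Z6, Z9} is needed (dropping Z6 leaves P2 open; dropping Z9 leaves P6 open), so no proper subset is valid.
Among all size-2 subsets of the eligible variables, only {Z6, Z9} blocks every backdoor path, so it is the unique smallest valid adjustment set.

{Z6, Z9}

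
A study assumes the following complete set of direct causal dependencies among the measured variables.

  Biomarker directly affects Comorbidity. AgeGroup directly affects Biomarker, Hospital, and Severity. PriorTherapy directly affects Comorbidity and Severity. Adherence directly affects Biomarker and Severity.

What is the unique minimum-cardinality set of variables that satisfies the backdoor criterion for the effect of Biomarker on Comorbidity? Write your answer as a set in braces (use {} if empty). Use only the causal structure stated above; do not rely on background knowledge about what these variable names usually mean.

Variables eligible for adjustment (non-descendants of Biomarker, excluding Biomarker and Comorbidity): {Adherence, AgeGroup, Hospital, PriorTherapy, Severity}.
Backdoor paths from Biomarker to Comorbidity:
  P1: Biomarker <- AgeGroup -> Severity <- PriorTherapy -> Comorbidity
  P2: Biomarker <- Adherence -> Severity <- PriorTherapy -> Comorbidity
Each backdoor path contains an unconditioned collider, so every path is already blocked with the empty conditioning set:
  P1: blocked at collider Severity (neither it nor any descendant is in the conditioning set).
  P2: blocked at collider Severity (neither it nor any descendant is in the conditioning set).
The empty set is therefore the unique smallest valid set.

{}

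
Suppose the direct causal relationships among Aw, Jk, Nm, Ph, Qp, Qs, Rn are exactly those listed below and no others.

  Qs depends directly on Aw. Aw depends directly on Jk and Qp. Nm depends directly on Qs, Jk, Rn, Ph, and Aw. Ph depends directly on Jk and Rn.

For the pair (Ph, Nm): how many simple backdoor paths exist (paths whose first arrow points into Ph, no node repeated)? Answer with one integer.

4

A backdoor path from Ph to Nm is any simple undirected path whose first edge points into Ph (i.e. leaves Ph via a parent).
Parents of Ph: {Jk, Rn}.
Enumerating:
  P1: Ph <- Rn -> Nm
  P2: Ph <- Jk -> Aw -> Qs -> Nm
  P3: Ph <- Jk -> Aw -> Nm
  P4: Ph <- Jk -> Nm
That exhausts the simple backdoor paths. Count: 4.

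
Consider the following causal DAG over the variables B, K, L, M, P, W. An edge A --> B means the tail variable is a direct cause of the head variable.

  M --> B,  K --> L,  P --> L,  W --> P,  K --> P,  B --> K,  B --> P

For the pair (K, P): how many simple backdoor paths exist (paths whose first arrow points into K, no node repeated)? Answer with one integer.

1

A backdoor path from K to P is any simple undirected path whose first edge points into K (i.e. leaves K via a parent).
Parents of K: {B}.
Enumerating:
  P1: K <- B -> P
That exhausts the simple backdoor paths. Count: 1.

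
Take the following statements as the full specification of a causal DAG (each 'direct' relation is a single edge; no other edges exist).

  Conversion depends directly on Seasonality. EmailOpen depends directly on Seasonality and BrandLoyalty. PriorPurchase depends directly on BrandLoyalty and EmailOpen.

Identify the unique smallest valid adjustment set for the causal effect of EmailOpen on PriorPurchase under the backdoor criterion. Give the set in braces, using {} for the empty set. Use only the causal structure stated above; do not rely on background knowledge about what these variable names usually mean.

{BrandLoyalty}

Variables eligible for adjustment (non-descendants of EmailOpen, excluding EmailOpen and PriorPurchase): {BrandLoyalty, Conversion, Seasonality}.
Backdoor paths from EmailOpen to PriorPurchase:
  P1: EmailOpen <- BrandLoyalty -> PriorPurchase
The empty set is not sufficient: P1 (EmailOpen <- BrandLoyalty -> PriorPurchase) has no collider blocking it and no conditioned non-collider, so it is open.
Try {BrandLoyalty}:
  P1: blocked at fork node BrandLoyalty ∈ conditioning set.
{BrandLoyalty} contains no descendant of EmailOpen and blocks every backdoor path.
No other singleton works — e.g. {Seasonality} leaves P1 open — so {BrandLoyalty} is the unique smallest valid adjustment set.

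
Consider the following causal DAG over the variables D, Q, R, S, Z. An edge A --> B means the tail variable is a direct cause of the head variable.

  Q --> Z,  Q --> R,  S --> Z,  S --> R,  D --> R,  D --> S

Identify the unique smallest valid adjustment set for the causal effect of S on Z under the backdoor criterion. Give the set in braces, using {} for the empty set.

Variables eligible for adjustment (non-descendants of S, excluding S and Z): {D, Q}.
Backdoor paths from S to Z:
  P1: S <- D -> R <- Q -> Z
Each backdoor path contains an unconditioned collider, so every path is already blocked with the empty conditioning set:
  P1: blocked at collider R (neither it nor any descendant is in the conditioning set).
The empty set is therefore the unique smallest valid set.

{}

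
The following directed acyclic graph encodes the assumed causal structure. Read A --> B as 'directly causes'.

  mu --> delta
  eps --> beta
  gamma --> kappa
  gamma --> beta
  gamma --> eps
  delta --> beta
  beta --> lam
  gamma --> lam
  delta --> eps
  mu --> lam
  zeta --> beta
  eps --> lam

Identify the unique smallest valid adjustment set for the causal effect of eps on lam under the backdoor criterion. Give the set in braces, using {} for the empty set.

{delta, gamma}

Variables eligible for adjustment (non-descendants of eps, excluding eps and lam): {delta, gamma, kappa, mu, zeta}.
Backdoor paths from eps to lam:
  P1: eps <- gamma -> beta <- delta <- mu -> lam
  P2: eps <- gamma -> beta -> lam
  P3: eps <- gamma -> lam
  P4: eps <- delta <- mu -> lam
  P5: eps <- delta -> beta <- gamma -> lam
  P6: eps <- delta -> beta -> lam
The empty set is not sufficient: P2 (eps <- gamma -> beta -> lam) has no collider blocking it and no conditioned non-collider, so it is open.
Try {delta, gamma}:
  P1: blocked at fork node gamma ∈ conditioning set.
  P2: blocked at fork node gamma ∈ conditioning set.
  P3: blocked at fork node gamma ∈ conditioning set.
  P4: blocked at chain node delta ∈ conditioning set.
  P5: blocked at fork node delta ∈ conditioning set.
  P6: blocked at fork node delta ∈ conditioning set.
{delta, gamma} contains no descendant of eps and blocks every backdoor path.
Every element of {delta, gamma} is needed (dropping delta leaves P4 open; dropping gamma leaves P2 open), so no proper subset is valid.
Among all size-2 subsets of the eligible variables, only {delta, gamma} blocks every backdoor path, so it is the unique smallest valid adjustment set.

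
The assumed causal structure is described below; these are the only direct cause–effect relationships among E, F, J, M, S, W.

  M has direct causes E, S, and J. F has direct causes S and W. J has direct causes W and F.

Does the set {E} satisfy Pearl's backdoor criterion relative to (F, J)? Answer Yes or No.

Backdoor paths from F to J (paths whose first edge points into F):
  P1: F <- S -> M <- J
  P2: F <- W -> J
Condition 1 (no descendant of F in the set): holds — descendants of F are {J, M}; none are in {E}.
Condition 2 (every backdoor path blocked by {E}):
  P1: blocked at collider M (neither it nor any descendant is in the conditioning set).
  P2: open — no interior node is in the conditioning set.
{E} does not satisfy the backdoor criterion.

No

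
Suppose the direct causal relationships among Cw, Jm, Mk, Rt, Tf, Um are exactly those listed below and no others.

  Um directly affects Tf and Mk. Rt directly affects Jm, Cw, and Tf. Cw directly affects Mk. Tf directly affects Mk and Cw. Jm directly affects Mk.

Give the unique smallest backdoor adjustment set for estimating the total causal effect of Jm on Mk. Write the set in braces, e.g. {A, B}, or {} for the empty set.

Variables eligible for adjustment (non-descendants of Jm, excluding Jm and Mk): {Cw, Rt, Tf, Um}.
Backdoor paths from Jm to Mk:
  P1: Jm <- Rt -> Tf <- Um -> Mk
  P2: Jm <- Rt -> Tf -> Cw -> Mk
  P3: Jm <- Rt -> Tf -> Mk
  P4: Jm <- Rt -> Cw <- Tf <- Um -> Mk
  P5: Jm <- Rt -> Cw <- Tf -> Mk
  P6: Jm <- Rt -> Cw -> Mk
The empty set is not sufficient: P2 (Jm <- Rt -> Tf -> Cw -> Mk) has no collider blocking it and no conditioned non-collider, so it is open.
Try {Rt}:
  P1: blocked at fork node Rt ∈ conditioning set.
  P2: blocked at fork node Rt ∈ conditioning set.
  P3: blocked at fork node Rt ∈ conditioning set.
  P4: blocked at fork node Rt ∈ conditioning set.
  P5: blocked at fork node Rt ∈ conditioning set.
  P6: blocked at fork node Rt ∈ conditioning set.
{Rt} contains no descendant of Jm and blocks every backdoor path.
No other singleton works — e.g. {Um} leaves P2 open — so {Rt} is the unique smallest valid adjustment set.

{Rt}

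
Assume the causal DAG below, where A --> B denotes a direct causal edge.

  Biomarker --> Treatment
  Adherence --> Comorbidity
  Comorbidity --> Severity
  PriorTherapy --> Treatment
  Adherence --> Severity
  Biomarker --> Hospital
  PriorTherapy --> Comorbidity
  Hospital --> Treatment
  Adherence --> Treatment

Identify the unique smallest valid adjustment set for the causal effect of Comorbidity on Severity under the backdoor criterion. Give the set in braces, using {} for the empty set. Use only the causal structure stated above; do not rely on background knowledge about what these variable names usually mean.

{Adherence}

Variables eligible for adjustment (non-descendants of Comorbidity, excluding Comorbidity and Severity): {Adherence, Biomarker, Hospital, PriorTherapy, Treatment}.
Backdoor paths from Comorbidity to Severity:
  P1: Comorbidity <- Adherence -> Severity
  P2: Comorbidity <- PriorTherapy -> Treatment <- Adherence -> Severity
The empty set is not sufficient: P1 (Comorbidity <- Adherence -> Severity) has no collider blocking it and no conditioned non-collider, so it is open.
Try {Adherence}:
  P1: blocked at fork node Adherence ∈ conditioning set.
  P2: blocked at collider Treatment (neither it nor any descendant is in the conditioning set).
{Adherence} contains no descendant of Comorbidity and blocks every backdoor path.
No other singleton works — e.g. {Biomarker} leaves P1 open — so {Adherence} is the unique smallest valid adjustment set.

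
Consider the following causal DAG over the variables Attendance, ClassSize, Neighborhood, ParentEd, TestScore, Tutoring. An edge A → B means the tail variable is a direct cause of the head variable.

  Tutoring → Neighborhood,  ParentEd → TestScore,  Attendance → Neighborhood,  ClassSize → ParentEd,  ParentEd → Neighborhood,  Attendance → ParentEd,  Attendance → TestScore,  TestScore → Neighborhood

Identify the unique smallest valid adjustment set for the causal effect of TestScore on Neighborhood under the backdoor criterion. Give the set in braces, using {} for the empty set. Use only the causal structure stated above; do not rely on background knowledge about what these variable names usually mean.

{Attendance, ParentEd}

Variables eligible for adjustment (non-descendants of TestScore, excluding TestScore and Neighborhood): {Attendance, ClassSize, ParentEd, Tutoring}.
Backdoor paths from TestScore to Neighborhood:
  P1: TestScore <- Attendance -> ParentEd -> Neighborhood
  P2: TestScore <- Attendance -> Neighborhood
  P3: TestScore <- ParentEd <- Attendance -> Neighborhood
  P4: TestScore <- ParentEd -> Neighborhood
The empty set is not sufficient: P1 (TestScore <- Attendance -> ParentEd -> Neighborhood) has no collider blocking it and no conditioned non-collider, so it is open.
Try {Attendance, ParentEd}:
  P1: blocked at fork node Attendance ∈ conditioning set.
  P2: blocked at fork node Attendance ∈ conditioning set.
  P3: blocked at chain node ParentEd ∈ conditioning set.
  P4: blocked at fork node ParentEd ∈ conditioning set.
{Attendance, ParentEd} contains no descendant of TestScore and blocks every backdoor path.
Every element of {Attendance, ParentEd} is needed (dropping Attendance leaves P2 open; dropping ParentEd leaves P4 open), so no proper subset is valid.
Among all size-2 subsets of the eligible variables, only {Attendance, ParentEd} blocks every backdoor path, so it is the unique smallest valid adjustment set.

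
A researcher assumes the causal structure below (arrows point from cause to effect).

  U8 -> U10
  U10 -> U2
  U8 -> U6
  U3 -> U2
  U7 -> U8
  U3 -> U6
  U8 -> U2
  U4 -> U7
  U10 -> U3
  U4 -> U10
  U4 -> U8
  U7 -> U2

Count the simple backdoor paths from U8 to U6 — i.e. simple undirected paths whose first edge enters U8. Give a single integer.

A backdoor path from U8 to U6 is any simple undirected path whose first edge points into U8 (i.e. leaves U8 via a parent).
Parents of U8: {U4, U7}.
Enumerating:
  P1: U8 <- U4 -> U7 -> U2 <- U10 -> U3 -> U6
  P2: U8 <- U4 -> U7 -> U2 <- U3 -> U6
  P3: U8 <- U4 -> U10 -> U3 -> U6
  P4: U8 <- U4 -> U10 -> U2 <- U3 -> U6
  P5: U8 <- U7 <- U4 -> U10 -> U3 -> U6
  P6: U8 <- U7 <- U4 -> U10 -> U2 <- U3 -> U6
  P7: U8 <- U7 -> U2 <- U10 -> U3 -> U6
  P8: U8 <- U7 -> U2 <- U3 -> U6
That exhausts the simple backdoor paths. Count: 8.

8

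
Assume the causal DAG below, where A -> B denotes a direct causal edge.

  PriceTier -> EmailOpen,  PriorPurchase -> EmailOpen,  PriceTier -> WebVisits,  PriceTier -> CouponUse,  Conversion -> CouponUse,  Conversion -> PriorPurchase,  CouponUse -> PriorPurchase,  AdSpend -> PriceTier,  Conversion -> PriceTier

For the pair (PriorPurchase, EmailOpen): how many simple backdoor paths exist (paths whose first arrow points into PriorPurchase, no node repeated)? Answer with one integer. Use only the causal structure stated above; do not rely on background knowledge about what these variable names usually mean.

A backdoor path from PriorPurchase to EmailOpen is any simple undirected path whose first edge points into PriorPurchase (i.e. leaves PriorPurchase via a parent).
Parents of PriorPurchase: {Conversion, CouponUse}.
Enumerating:
  P1: PriorPurchase <- Conversion -> PriceTier -> EmailOpen
  P2: PriorPurchase <- Conversion -> CouponUse <- PriceTier -> EmailOpen
  P3: PriorPurchase <- CouponUse <- Conversion -> PriceTier -> EmailOpen
  P4: PriorPurchase <- CouponUse <- PriceTier -> EmailOpen
That exhausts the simple backdoor paths. Count: 4.

4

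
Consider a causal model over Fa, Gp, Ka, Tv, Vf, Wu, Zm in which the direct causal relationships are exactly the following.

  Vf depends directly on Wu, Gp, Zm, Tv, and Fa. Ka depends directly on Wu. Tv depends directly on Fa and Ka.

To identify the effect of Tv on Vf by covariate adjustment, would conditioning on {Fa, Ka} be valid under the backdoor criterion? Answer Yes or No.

Backdoor paths from Tv to Vf (paths whose first edge points into Tv):
  P1: Tv <- Fa -> Vf
  P2: Tv <- Ka <- Wu -> Vf
Condition 1 (no descendant of Tv in the set): holds — descendants of Tv are {Vf}; none are in {Fa, Ka}.
Condition 2 (every backdoor path blocked by {Fa, Ka}):
  P1: blocked at fork node Fa ∈ conditioning set.
  P2: blocked at chain node Ka ∈ conditioning set.
{Fa, Ka} satisfies the backdoor criterion.

Yes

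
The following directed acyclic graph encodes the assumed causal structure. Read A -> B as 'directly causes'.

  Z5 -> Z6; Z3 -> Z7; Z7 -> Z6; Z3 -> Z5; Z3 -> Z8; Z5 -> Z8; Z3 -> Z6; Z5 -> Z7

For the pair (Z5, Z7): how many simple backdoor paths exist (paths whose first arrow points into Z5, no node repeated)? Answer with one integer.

2

A backdoor path from Z5 to Z7 is any simple undirected path whose first edge points into Z5 (i.e. leaves Z5 via a parent).
Parents of Z5: {Z3}.
Enumerating:
  P1: Z5 <- Z3 -> Z7
  P2: Z5 <- Z3 -> Z6 <- Z7
That exhausts the simple backdoor paths. Count: 2.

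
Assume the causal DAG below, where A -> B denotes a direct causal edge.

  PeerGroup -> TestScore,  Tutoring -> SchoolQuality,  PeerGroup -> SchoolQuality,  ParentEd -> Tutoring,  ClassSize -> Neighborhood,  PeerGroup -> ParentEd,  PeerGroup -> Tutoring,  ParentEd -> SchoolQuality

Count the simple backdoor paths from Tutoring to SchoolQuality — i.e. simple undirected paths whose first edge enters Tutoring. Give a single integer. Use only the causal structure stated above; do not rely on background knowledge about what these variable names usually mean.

4

A backdoor path from Tutoring to SchoolQuality is any simple undirected path whose first edge points into Tutoring (i.e. leaves Tutoring via a parent).
Parents of Tutoring: {ParentEd, PeerGroup}.
Enumerating:
  P1: Tutoring <- PeerGroup -> ParentEd -> SchoolQuality
  P2: Tutoring <- PeerGroup -> SchoolQuality
  P3: Tutoring <- ParentEd <- PeerGroup -> SchoolQuality
  P4: Tutoring <- ParentEd -> SchoolQuality
That exhausts the simple backdoor paths. Count: 4.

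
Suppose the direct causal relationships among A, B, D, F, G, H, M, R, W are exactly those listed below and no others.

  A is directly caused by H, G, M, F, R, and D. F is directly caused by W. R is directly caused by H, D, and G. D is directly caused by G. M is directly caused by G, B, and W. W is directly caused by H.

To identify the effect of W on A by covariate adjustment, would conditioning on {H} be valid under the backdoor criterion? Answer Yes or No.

Yes

Backdoor paths from W to A (paths whose first edge points into W):
  P1: W <- H -> R <- G -> D -> A
  P2: W <- H -> R <- G -> M -> A
  P3: W <- H -> R <- G -> A
  P4: W <- H -> R <- D <- G -> M -> A
  P5: W <- H -> R <- D <- G -> A
  P6: W <- H -> R <- D -> A
  P7: W <- H -> R -> A
  P8: W <- H -> A
Condition 1 (no descendant of W in the set): holds — descendants of W are {A, F, M}; none are in {H}.
Condition 2 (every backdoor path blocked by {H}):
  P1: blocked at fork node H ∈ conditioning set.
  P2: blocked at fork node H ∈ conditioning set.
  P3: blocked at fork node H ∈ conditioning set.
  P4: blocked at fork node H ∈ conditioning set.
  P5: blocked at fork node H ∈ conditioning set.
  P6: blocked at fork node H ∈ conditioning set.
  P7: blocked at fork node H ∈ conditioning set.
  P8: blocked at fork node H ∈ conditioning set.
{H} satisfies the backdoor criterion.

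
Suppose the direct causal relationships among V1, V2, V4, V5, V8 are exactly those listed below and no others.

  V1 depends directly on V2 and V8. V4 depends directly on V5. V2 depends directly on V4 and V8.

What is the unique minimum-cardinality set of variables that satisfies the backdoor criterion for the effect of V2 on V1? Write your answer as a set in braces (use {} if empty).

Variables eligible for adjustment (non-descendants of V2, excluding V2 and V1): {V4, V5, V8}.
Backdoor paths from V2 to V1:
  P1: V2 <- V8 -> V1
The empty set is not sufficient: P1 (V2 <- V8 -> V1) has no collider blocking it and no conditioned non-collider, so it is open.
Try {V8}:
  P1: blocked at fork node V8 ∈ conditioning set.
{V8} contains no descendant of V2 and blocks every backdoor path.
No other singleton works — e.g. {V5} leaves P1 open — so {V8} is the unique smallest valid adjustment set.

{V8}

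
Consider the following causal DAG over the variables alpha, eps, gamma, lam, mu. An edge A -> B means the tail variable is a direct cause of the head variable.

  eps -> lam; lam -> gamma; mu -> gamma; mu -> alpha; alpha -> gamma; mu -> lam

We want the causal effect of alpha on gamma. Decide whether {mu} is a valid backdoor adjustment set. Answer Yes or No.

Backdoor paths from alpha to gamma (paths whose first edge points into alpha):
  P1: alpha <- mu -> lam -> gamma
  P2: alpha <- mu -> gamma
Condition 1 (no descendant of alpha in the set): holds — descendants of alpha are {gamma}; none are in {mu}.
Condition 2 (every backdoor path blocked by {mu}):
  P1: blocked at fork node mu ∈ conditioning set.
  P2: blocked at fork node mu ∈ conditioning set.
{mu} satisfies the backdoor criterion.

Yes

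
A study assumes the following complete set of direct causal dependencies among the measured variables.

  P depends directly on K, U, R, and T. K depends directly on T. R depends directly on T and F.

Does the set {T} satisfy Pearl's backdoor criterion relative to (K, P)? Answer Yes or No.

Backdoor paths from K to P (paths whose first edge points into K):
  P1: K <- T -> R -> P
  P2: K <- T -> P
Condition 1 (no descendant of K in the set): holds — descendants of K are {P}; none are in {T}.
Condition 2 (every backdoor path blocked by {T}):
  P1: blocked at fork node T ∈ conditioning set.
  P2: blocked at fork node T ∈ conditioning set.
{T} satisfies the backdoor criterion.

Yes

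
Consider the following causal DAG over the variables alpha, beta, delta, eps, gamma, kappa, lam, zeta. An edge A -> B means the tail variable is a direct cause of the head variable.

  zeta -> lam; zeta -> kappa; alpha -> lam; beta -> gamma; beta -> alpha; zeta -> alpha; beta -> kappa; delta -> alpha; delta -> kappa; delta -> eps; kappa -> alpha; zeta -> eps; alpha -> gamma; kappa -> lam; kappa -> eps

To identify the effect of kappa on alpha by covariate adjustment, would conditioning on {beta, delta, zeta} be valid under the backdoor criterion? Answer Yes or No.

Backdoor paths from kappa to alpha (paths whose first edge points into kappa):
  P1: kappa <- zeta -> alpha
  P2: kappa <- zeta -> lam <- alpha
  P3: kappa <- zeta -> eps <- delta -> alpha
  P4: kappa <- delta -> alpha
  P5: kappa <- delta -> eps <- zeta -> alpha
  P6: kappa <- delta -> eps <- zeta -> lam <- alpha
  P7: kappa <- beta -> alpha
  P8: kappa <- beta -> gamma <- alpha
Condition 1 (no descendant of kappa in the set): holds — descendants of kappa are {alpha, eps, gamma, lam}; none are in {beta, delta, zeta}.
Condition 2 (every backdoor path blocked by {beta, delta, zeta}):
  P1: blocked at fork node zeta ∈ conditioning set.
  P2: blocked at fork node zeta ∈ conditioning set.
  P3: blocked at fork node zeta ∈ conditioning set.
  P4: blocked at fork node delta ∈ conditioning set.
  P5: blocked at fork node delta ∈ conditioning set.
  P6: blocked at fork node delta ∈ conditioning set.
  P7: blocked at fork node beta ∈ conditioning set.
  P8: blocked at fork node beta ∈ conditioning set.
{beta, delta, zeta} satisfies the backdoor criterion.

Yes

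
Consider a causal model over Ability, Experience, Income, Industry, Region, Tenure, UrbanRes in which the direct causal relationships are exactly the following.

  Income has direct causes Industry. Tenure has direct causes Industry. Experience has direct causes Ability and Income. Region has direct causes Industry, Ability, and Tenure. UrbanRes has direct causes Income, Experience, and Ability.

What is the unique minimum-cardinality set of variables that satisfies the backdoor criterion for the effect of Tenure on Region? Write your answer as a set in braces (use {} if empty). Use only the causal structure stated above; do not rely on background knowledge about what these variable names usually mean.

{Industry}

Variables eligible for adjustment (non-descendants of Tenure, excluding Tenure and Region): {Ability, Experience, Income, Industry, UrbanRes}.
Backdoor paths from Tenure to Region:
  P1: Tenure <- Industry -> Income -> Experience <- Ability -> Region
  P2: Tenure <- Industry -> Income -> Experience -> UrbanRes <- Ability -> Region
  P3: Tenure <- Industry -> Income -> UrbanRes <- Ability -> Region
  P4: Tenure <- Industry -> Income -> UrbanRes <- Experience <- Ability -> Region
  P5: Tenure <- Industry -> Region
The empty set is not sufficient: P5 (Tenure <- Industry -> Region) has no collider blocking it and no conditioned non-collider, so it is open.
Try {Industry}:
  P1: blocked at fork node Industry ∈ conditioning set.
  P2: blocked at fork node Industry ∈ conditioning set.
  P3: blocked at fork node Industry ∈ conditioning set.
  P4: blocked at fork node Industry ∈ conditioning set.
  P5: blocked at fork node Industry ∈ conditioning set.
{Industry} contains no descendant of Tenure and blocks every backdoor path.
No other singleton works — e.g. {Ability} leaves P5 open — so {Industry} is the unique smallest valid adjustment set.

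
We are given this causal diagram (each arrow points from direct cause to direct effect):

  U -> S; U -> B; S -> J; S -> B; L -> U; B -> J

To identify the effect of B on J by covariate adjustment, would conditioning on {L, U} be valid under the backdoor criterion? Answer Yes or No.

Backdoor paths from B to J (paths whose first edge points into B):
  P1: B <- U -> S -> J
  P2: B <- S -> J
Condition 1 (no descendant of B in the set): holds — descendants of B are {J}; none are in {L, U}.
Condition 2 (every backdoor path blocked by {L, U}):
  P1: blocked at fork node U ∈ conditioning set.
  P2: open — no interior node is in the conditioning set.
{L, U} does not satisfy the backdoor criterion.

No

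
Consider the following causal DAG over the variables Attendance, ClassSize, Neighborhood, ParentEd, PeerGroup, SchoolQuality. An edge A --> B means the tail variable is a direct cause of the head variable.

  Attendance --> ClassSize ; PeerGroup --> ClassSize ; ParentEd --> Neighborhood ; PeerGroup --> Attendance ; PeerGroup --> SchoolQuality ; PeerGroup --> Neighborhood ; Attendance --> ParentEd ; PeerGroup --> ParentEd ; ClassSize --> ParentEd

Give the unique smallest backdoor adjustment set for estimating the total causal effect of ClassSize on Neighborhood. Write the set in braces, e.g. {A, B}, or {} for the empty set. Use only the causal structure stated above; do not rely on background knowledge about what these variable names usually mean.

Variables eligible for adjustment (non-descendants of ClassSize, excluding ClassSize and Neighborhood): {Attendance, PeerGroup, SchoolQuality}.
Backdoor paths from ClassSize to Neighborhood:
  P1: ClassSize <- PeerGroup -> Attendance -> ParentEd -> Neighborhood
  P2: ClassSize <- PeerGroup -> ParentEd -> Neighborhood
  P3: ClassSize <- PeerGroup -> Neighborhood
  P4: ClassSize <- Attendance <- PeerGroup -> ParentEd -> Neighborhood
  P5: ClassSize <- Attendance <- PeerGroup -> Neighborhood
  P6: ClassSize <- Attendance -> ParentEd <- PeerGroup -> Neighborhood
  P7: ClassSize <- Attendance -> ParentEd -> Neighborhood
The empty set is not sufficient: P1 (ClassSize <- PeerGroup -> Attendance -> ParentEd -> Neighborhood) has no collider blocking it and no conditioned non-collider, so it is open.
Try {Attendance, PeerGroup}:
  P1: blocked at fork node PeerGroup ∈ conditioning set.
  P2: blocked at fork node PeerGroup ∈ conditioning set.
  P3: blocked at fork node PeerGroup ∈ conditioning set.
  P4: blocked at chain node Attendance ∈ conditioning set.
  P5: blocked at chain node Attendance ∈ conditioning set.
  P6: blocked at fork node Attendance ∈ conditioning set.
  P7: blocked at fork node Attendance ∈ conditioning set.
{Attendance, PeerGroup} contains no descendant of ClassSize and blocks every backdoor path.
Every element of {Attendance, PeerGroup} is needed (dropping Attendance leaves P7 open; dropping PeerGroup leaves P2 open), so no proper subset is valid.
Among all size-2 subsets of the eligible variables, only {Attendance, PeerGroup} blocks every backdoor path, so it is the unique smallest valid adjustment set.

{Attendance, PeerGroup}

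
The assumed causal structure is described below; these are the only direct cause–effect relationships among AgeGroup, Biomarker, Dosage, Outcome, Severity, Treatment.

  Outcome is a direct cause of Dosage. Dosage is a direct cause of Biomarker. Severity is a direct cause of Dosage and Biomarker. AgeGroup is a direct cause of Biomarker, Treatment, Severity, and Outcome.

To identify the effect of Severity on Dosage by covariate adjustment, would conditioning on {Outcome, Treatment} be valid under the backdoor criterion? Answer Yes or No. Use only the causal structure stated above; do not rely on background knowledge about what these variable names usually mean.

Yes

Backdoor paths from Severity to Dosage (paths whose first edge points into Severity):
  P1: Severity <- AgeGroup -> Outcome -> Dosage
  P2: Severity <- AgeGroup -> Biomarker <- Dosage
Condition 1 (no descendant of Severity in the set): holds — descendants of Severity are {Biomarker, Dosage}; none are in {Outcome, Treatment}.
Condition 2 (every backdoor path blocked by {Outcome, Treatment}):
  P1: blocked at chain node Outcome ∈ conditioning set.
  P2: blocked at collider Biomarker (neither it nor any descendant is in the conditioning set).
{Outcome, Treatment} satisfies the backdoor criterion.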